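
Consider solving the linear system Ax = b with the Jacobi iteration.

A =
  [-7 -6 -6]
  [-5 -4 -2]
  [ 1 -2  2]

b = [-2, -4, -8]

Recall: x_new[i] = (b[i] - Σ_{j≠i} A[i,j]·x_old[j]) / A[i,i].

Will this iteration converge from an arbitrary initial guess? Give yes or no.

Let D = diag(-7, -4, 2); L, U the strict triangles.
Jacobi T = -D⁻¹(L+U): T[2,0] = -(1)/(2) = -0.5000; T[2,2] = 0.
  T[0,:] = [+0.0000, -0.8571, -0.8571]
  T[1,:] = [-1.2500, +0.0000, -0.5000]
  T[2,:] = [-0.5000, +1.0000, +0.0000]
eigenvalue magnitudes: 1.2901, 0.8151, 0.8151.
ρ(T) = max|λ| = 1.2901; 1.2901 > 1: divergent.

no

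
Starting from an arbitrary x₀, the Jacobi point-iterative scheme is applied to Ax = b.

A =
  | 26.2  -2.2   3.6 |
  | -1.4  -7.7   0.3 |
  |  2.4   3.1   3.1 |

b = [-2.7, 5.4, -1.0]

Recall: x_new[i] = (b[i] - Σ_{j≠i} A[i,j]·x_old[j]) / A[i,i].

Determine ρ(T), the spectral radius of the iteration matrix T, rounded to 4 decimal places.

0.3589

Diagonal D = diag(26.2, -7.7, 3.1); L, U strict lower/upper.
T_J = -D⁻¹(L+U): T[1,0] = -(-1.4)/(-7.7) = -0.1818; T[1,1] = 0.
  T[0,:] = [+0.0000 +0.0840 -0.1374]
  T[1,:] = [-0.1818 +0.0000 +0.0390]
  T[2,:] = [-0.7742 -1.0000 +0.0000]
moduli |λ_i(T)| = 0.3589, 0.2769, 0.2769.
ρ = 0.3589; 0.3589 < 1, so it converges for any x₀.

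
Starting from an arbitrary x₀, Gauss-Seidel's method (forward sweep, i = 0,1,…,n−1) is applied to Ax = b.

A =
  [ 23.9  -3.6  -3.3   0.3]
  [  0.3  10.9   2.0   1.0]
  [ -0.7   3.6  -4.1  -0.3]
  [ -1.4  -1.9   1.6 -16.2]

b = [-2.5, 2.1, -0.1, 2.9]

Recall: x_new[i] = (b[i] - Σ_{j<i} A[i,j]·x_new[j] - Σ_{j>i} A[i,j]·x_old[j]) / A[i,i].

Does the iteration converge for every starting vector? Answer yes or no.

yes

Write A = D+L+U with D = diag(23.9, 10.9, -4.1, -16.2).
T_GS = -(D+L)⁻¹U: row 0 first, T[0,3] = -(0.3)/(23.9) = -0.0126; later rows by forward substitution.
  T[0,:] = [+0.0000 +0.1506 +0.1381 -0.0126]
  T[1,:] = [+0.0000 -0.0041 -0.1873 -0.0914]
  T[2,:] = [+0.0000 -0.0294 -0.1880 -0.1513]
  T[3,:] = [+0.0000 -0.0154 -0.0085 -0.0031]
|eigenvalues of T|: 0.2285, 0.0277, 0.0277, 0.0000.
ρ(T) = max|λ| = 0.2285; 0.2285 < 1 ⇒ converges.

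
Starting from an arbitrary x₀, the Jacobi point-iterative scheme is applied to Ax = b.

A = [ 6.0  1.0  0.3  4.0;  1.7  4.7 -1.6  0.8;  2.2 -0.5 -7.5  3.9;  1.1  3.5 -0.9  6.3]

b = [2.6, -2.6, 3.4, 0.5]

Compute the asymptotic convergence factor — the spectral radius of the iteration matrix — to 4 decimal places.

Let D = diag(6, 4.7, -7.5, 6.3); L, U the strict triangles.
Jacobi: T = -D⁻¹(L+U), T[2,0] = -(2.2)/(-7.5) = +0.2933; T[2,2] = 0.
  T[0,:] = [+0.0000, -0.1667, -0.0500, -0.6667]
  T[1,:] = [-0.3617, +0.0000, +0.3404, -0.1702]
  T[2,:] = [+0.2933, -0.0667, +0.0000, +0.5200]
  T[3,:] = [-0.1746, -0.5556, +0.1429, +0.0000]
eigenvalue magnitudes: 0.8320, 0.5299, 0.5299, 0.1518.
ρ = 0.8320; 0.8320 < 1: convergent.

0.8320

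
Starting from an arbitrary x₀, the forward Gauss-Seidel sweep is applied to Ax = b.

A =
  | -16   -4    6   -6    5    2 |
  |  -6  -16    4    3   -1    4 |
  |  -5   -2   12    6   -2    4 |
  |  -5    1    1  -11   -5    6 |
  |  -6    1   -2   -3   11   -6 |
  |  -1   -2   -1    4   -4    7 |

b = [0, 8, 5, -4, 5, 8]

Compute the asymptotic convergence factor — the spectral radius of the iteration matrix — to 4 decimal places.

Split A = D + L + U, D = diag(-16, -16, 12, -11, 11, 7).
GS T = -(D+L)⁻¹U: row 0 first, T[0,1] = -(-4)/(-16) = -0.2500; later rows by forward substitution.
  T[0,:] = [+0.0000  -0.2500  +0.3750  -0.3750  +0.3125  +0.1250]
  T[1,:] = [+0.0000  +0.0938  +0.1094  +0.3281  -0.1797  +0.2031]
  T[2,:] = [+0.0000  -0.0885  +0.1745  -0.6016  +0.2669  -0.2474]
  T[3,:] = [+0.0000  +0.1141  -0.1446  +0.1456  -0.5887  +0.4846]
  T[4,:] = [+0.0000  -0.1299  +0.1869  -0.3040  +0.0748  +0.6824]
  T[5,:] = [+0.0000  -0.1610  +0.2992  -0.3027  +0.4105  +0.1535]
|roots of det(T-λI)|: 0.8522, 0.4731, 0.2478, 0.2478, 0.0447, 0.0000.
spectral radius ρ = 0.8522; 0.8522 < 1 ⇒ converges.

0.8522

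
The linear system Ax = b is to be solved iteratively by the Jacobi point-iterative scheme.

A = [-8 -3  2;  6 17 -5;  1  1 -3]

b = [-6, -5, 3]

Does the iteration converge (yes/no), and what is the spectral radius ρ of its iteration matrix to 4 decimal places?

Write A = D+L+U with D = diag(-8, 17, -3).
Jacobi: T = -D⁻¹(L+U), T[0,2] = -(2)/(-8) = +0.2500; T[0,0] = 0.
  T[0,:] = [+0.0000, -0.3750, +0.2500]
  T[1,:] = [-0.3529, +0.0000, +0.2941]
  T[2,:] = [+0.3333, +0.3333, +0.0000]
moduli |λ_i(T)| = 0.6452, 0.3614, 0.2838.
ρ = 0.6452; 0.6452 < 1: convergent.

yes, ρ = 0.6452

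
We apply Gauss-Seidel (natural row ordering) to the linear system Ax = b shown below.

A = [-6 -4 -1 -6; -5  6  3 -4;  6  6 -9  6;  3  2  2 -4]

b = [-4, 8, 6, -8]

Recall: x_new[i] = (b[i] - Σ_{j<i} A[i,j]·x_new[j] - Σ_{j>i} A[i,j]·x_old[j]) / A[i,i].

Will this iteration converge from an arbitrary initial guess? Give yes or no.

A = D + L + U where D = diag(-6, 6, -9, -4).
Gauss-Seidel: T = -(D+L)⁻¹U, row 0 first, T[0,2] = -(-1)/(-6) = -0.1667; later rows by forward substitution.
  T[0,:] = [+0.0000 -0.6667 -0.1667 -1.0000]
  T[1,:] = [+0.0000 -0.5556 -0.6389 -0.1667]
  T[2,:] = [+0.0000 -0.8148 -0.5370 -0.1111]
  T[3,:] = [+0.0000 -1.1852 -0.7130 -0.8889]
|eigenvalues of T|: 1.6287, 0.5417, 0.1889, 0.0000.
ρ = 1.6287; 1.6287 > 1, so it fails to converge.

no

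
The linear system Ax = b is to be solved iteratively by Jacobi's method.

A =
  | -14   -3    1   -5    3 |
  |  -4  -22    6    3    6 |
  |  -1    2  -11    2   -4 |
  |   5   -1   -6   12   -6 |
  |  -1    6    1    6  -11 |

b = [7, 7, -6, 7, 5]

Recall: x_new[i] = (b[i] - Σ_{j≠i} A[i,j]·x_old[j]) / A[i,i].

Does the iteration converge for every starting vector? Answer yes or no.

Let D = diag(-14, -22, -11, 12, -11); L, U the strict triangles.
Jacobi T = -D⁻¹(L+U): T[4,3] = -(6)/(-11) = +0.5455; T[4,4] = 0.
  T[0,:] = [+0.0000 -0.2143 +0.0714 -0.3571 +0.2143]
  T[1,:] = [-0.1818 +0.0000 +0.2727 +0.1364 +0.2727]
  T[2,:] = [-0.0909 +0.1818 +0.0000 +0.1818 -0.3636]
  T[3,:] = [-0.4167 +0.0833 +0.5000 +0.0000 +0.5000]
  T[4,:] = [-0.0909 +0.5455 +0.0909 +0.5455 +0.0000]
|roots of det(T-λI)|: 0.8818, 0.7374, 0.2466, 0.1431, 0.0409.
ρ(T) = max|λ| = 0.8818; 0.8818 < 1: convergent.

yes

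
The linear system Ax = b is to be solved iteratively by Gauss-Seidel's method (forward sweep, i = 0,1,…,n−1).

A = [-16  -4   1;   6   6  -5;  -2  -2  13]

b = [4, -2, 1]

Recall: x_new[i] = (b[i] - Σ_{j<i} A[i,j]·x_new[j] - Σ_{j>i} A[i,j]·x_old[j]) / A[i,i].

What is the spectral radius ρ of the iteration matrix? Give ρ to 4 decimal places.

Diagonal D = diag(-16, 6, 13); L, U strict lower/upper.
Gauss-Seidel: T = -(D+L)⁻¹U, row 0 first, T[0,1] = -(-4)/(-16) = -0.2500; later rows by forward substitution.
  T[0,:] = [+0.0000 -0.2500 +0.0625]
  T[1,:] = [+0.0000 +0.2500 +0.7708]
  T[2,:] = [+0.0000 -0.0000 +0.1282]
eigenvalue magnitudes: 0.2500, 0.1282, 0.0000.
ρ = 0.2500; 0.2500 < 1: convergent.

0.2500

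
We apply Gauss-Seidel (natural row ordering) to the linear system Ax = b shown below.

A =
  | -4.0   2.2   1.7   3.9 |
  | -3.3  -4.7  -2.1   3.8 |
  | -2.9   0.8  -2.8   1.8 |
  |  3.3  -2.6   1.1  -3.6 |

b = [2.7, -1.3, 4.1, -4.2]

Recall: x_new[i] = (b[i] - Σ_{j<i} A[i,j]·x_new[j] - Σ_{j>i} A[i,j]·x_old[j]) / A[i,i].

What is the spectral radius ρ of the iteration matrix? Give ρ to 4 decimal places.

A = D + L + U where D = diag(-4, -4.7, -2.8, -3.6).
Gauss-Seidel: T = -(D+L)⁻¹U, row 0 first, T[0,1] = -(2.2)/(-4) = +0.5500; later rows by forward substitution.
  T[0,:] = [+0.0000 +0.5500 +0.4250 +0.9750]
  T[1,:] = [+0.0000 -0.3862 -0.7452 +0.1239]
  T[2,:] = [+0.0000 -0.6800 -0.6531 -0.3316]
  T[3,:] = [+0.0000 +0.5753 +0.7282 +0.7029]
|λ(T)| sorted: 1.1525, 0.6102, 0.2059, 0.0000.
spectral radius ρ = 1.1525; 1.1525 > 1 ⇒ diverges.

1.1525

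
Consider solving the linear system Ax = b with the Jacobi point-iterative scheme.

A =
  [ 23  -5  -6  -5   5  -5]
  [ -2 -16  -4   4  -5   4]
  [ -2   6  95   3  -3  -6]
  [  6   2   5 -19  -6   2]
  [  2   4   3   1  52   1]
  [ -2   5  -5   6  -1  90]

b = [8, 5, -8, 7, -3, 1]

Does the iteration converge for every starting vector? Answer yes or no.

A = D + L + U where D = diag(23, -16, 95, -19, 52, 90).
T_J = -D⁻¹(L+U): T[1,3] = -(4)/(-16) = +0.2500; T[1,1] = 0.
  T[0,:] = [+0.0000  +0.2174  +0.2609  +0.2174  -0.2174  +0.2174]
  T[1,:] = [-0.1250  +0.0000  -0.2500  +0.2500  -0.3125  +0.2500]
  T[2,:] = [+0.0211  -0.0632  +0.0000  -0.0316  +0.0316  +0.0632]
  T[3,:] = [+0.3158  +0.1053  +0.2632  +0.0000  -0.3158  +0.1053]
  T[4,:] = [-0.0385  -0.0769  -0.0577  -0.0192  +0.0000  -0.0192]
  T[5,:] = [+0.0222  -0.0556  +0.0556  -0.0667  +0.0111  +0.0000]
|roots of det(T-λI)|: 0.3213, 0.2696, 0.2696, 0.1853, 0.0704, 0.0237.
ρ = 0.3213; 0.3213 < 1 ⇒ converges.

yes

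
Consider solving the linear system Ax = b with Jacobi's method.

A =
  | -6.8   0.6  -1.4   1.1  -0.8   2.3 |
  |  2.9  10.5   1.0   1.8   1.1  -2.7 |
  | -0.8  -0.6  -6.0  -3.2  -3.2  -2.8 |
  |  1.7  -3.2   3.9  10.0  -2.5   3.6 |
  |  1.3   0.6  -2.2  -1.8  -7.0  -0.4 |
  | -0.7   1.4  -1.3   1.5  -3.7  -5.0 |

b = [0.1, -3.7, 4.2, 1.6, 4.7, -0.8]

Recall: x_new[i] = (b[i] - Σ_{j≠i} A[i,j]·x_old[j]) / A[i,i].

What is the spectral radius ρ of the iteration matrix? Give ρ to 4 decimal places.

Diagonal D = diag(-6.8, 10.5, -6, 10, -7, -5); L, U strict lower/upper.
Jacobi T = -D⁻¹(L+U): T[4,1] = -(0.6)/(-7) = +0.0857; T[4,4] = 0.
  T[0,:] = [+0.0000 +0.0882 -0.2059 +0.1618 -0.1176 +0.3382]
  T[1,:] = [-0.2762 +0.0000 -0.0952 -0.1714 -0.1048 +0.2571]
  T[2,:] = [-0.1333 -0.1000 +0.0000 -0.5333 -0.5333 -0.4667]
  T[3,:] = [-0.1700 +0.3200 -0.3900 +0.0000 +0.2500 -0.3600]
  T[4,:] = [+0.1857 +0.0857 -0.3143 -0.2571 +0.0000 -0.0571]
  T[5,:] = [-0.1400 +0.2800 -0.2600 +0.3000 -0.7400 +0.0000]
|roots of det(T-λI)|: 0.8448, 0.5513, 0.5412, 0.5412, 0.1651, 0.1347.
ρ = 0.8448; 0.8448 < 1, so it converges for any x₀.

0.8448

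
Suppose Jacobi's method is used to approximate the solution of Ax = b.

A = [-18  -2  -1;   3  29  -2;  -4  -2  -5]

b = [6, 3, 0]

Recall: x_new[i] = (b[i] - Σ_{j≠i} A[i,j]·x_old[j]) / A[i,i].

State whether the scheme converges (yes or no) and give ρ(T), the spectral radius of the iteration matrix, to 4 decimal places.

Diagonal D = diag(-18, 29, -5); L, U strict lower/upper.
T_J = -D⁻¹(L+U): T[1,0] = -(3)/(29) = -0.1034; T[1,1] = 0.
  T[0,:] = [+0.0000 -0.1111 -0.0556]
  T[1,:] = [-0.1034 +0.0000 +0.0690]
  T[2,:] = [-0.8000 -0.4000 +0.0000]
|λ(T)| sorted: 0.2149, 0.1335, 0.1335.
spectral radius ρ = 0.2149; 0.2149 < 1, so it converges for any x₀.

yes, ρ = 0.2149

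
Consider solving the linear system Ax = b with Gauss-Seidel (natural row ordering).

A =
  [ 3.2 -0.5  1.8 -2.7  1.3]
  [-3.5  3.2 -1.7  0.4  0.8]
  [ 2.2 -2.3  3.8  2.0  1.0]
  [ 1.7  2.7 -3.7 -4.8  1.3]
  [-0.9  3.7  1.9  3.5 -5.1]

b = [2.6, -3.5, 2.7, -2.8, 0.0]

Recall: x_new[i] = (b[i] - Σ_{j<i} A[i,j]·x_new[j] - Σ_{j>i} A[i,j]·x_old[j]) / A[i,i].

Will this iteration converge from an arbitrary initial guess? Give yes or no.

Let D = diag(3.2, 3.2, 3.8, -4.8, -5.1); L, U the strict triangles.
GS T = -(D+L)⁻¹U: row 0 first, T[0,2] = -(1.8)/(3.2) = -0.5625; later rows by forward substitution.
  T[0,:] = [+0.0000  +0.1562  -0.5625  +0.8438  -0.4062]
  T[1,:] = [+0.0000  +0.1709  -0.0840  +0.7979  -0.6943]
  T[2,:] = [+0.0000  +0.0130  +0.2748  -0.5319  -0.4482]
  T[3,:] = [+0.0000  +0.1415  -0.4583  +1.1576  +0.0819]
  T[4,:] = [+0.0000  +0.1983  -0.1738  +1.0262  -0.5428]
|eigenvalues of T|: 1.5369, 0.3626, 0.0612, 0.0612, 0.0000.
ρ(T) = max|λ| = 1.5369; 1.5369 > 1, so it fails to converge.

no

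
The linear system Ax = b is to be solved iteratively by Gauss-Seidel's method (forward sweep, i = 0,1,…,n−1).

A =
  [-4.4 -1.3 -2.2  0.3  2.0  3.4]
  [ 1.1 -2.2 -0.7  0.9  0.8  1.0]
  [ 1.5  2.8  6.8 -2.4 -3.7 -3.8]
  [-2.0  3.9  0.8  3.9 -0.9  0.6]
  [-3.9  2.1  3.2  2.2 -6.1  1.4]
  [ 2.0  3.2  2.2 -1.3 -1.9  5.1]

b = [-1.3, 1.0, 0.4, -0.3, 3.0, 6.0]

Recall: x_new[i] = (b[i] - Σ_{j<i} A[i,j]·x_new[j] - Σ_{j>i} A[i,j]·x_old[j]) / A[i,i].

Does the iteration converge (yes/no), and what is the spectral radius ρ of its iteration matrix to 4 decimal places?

Split A = D + L + U, D = diag(-4.4, -2.2, 6.8, 3.9, -6.1, 5.1).
Gauss-Seidel: T = -(D+L)⁻¹U, row 0 first, T[0,3] = -(0.3)/(-4.4) = +0.0682; later rows by forward substitution.
  T[0,:] = [+0.0000, -0.2955, -0.5000, +0.0682, +0.4545, +0.7727]
  T[1,:] = [+0.0000, -0.1477, -0.5682, +0.4432, +0.5909, +0.8409]
  T[2,:] = [+0.0000, +0.1260, +0.3443, +0.1554, +0.2005, +0.0421]
  T[3,:] = [+0.0000, -0.0296, +0.2412, -0.4401, -0.1682, -0.6071]
  T[4,:] = [+0.0000, +0.1935, +0.3916, +0.0318, -0.0426, -0.1719]
  T[5,:] = [+0.0000, +0.2187, +0.6115, -0.4722, -0.6943, -1.0676]
|eigenvalues of T|: 1.6469, 0.4863, 0.1666, 0.0864, 0.0598, 0.0000.
spectral radius ρ = 1.6469; 1.6469 > 1: divergent.

no, ρ = 1.6469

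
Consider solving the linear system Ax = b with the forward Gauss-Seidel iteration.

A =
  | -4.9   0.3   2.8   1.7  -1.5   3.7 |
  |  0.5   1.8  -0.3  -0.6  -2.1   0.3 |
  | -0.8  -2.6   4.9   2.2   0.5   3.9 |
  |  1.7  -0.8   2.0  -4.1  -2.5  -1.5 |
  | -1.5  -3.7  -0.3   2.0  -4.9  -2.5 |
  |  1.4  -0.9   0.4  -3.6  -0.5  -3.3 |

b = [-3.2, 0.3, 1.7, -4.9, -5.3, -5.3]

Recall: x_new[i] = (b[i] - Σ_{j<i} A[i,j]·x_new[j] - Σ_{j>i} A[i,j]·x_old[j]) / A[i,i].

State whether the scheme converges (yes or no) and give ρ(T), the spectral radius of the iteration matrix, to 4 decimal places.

Split A = D + L + U, D = diag(-4.9, 1.8, 4.9, -4.1, -4.9, -3.3).
Gauss-Seidel: T = -(D+L)⁻¹U, row 0 first, T[0,4] = -(-1.5)/(-4.9) = -0.3061; later rows by forward substitution.
  T[0,:] = [+0.0000 +0.0612 +0.5714 +0.3469 -0.3061 +0.7551]
  T[1,:] = [+0.0000 -0.0170 +0.0079 +0.2370 +1.2517 -0.3764]
  T[2,:] = [+0.0000 +0.0010 +0.0975 -0.2666 +0.5121 -0.8724]
  T[3,:] = [+0.0000 +0.0292 +0.2829 -0.0324 -0.7311 -0.4049]
  T[4,:] = [+0.0000 +0.0059 -0.0714 -0.2821 -1.1812 -0.5690]
  T[5,:] = [+0.0000 -0.0020 -0.0458 +0.1284 +0.5674 +0.8451]
eigenvalue magnitudes: 1.1543, 0.7124, 0.3098, 0.3098, 0.0077, 0.0000.
ρ(T) = max|λ| = 1.1543; 1.1543 > 1: divergent.

no, ρ = 1.1543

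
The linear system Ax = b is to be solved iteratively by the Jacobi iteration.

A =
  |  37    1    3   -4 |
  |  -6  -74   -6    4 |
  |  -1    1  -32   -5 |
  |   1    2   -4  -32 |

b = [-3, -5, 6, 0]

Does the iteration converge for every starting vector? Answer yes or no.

Split A = D + L + U, D = diag(37, -74, -32, -32).
Jacobi T = -D⁻¹(L+U): T[2,3] = -(-5)/(-32) = -0.1562; T[2,2] = 0.
  T[0,:] = [+0.0000 -0.0270 -0.0811 +0.1081]
  T[1,:] = [-0.0811 +0.0000 -0.0811 +0.0541]
  T[2,:] = [-0.0312 +0.0312 +0.0000 -0.1562]
  T[3,:] = [+0.0312 +0.0625 -0.1250 +0.0000]
moduli |λ_i(T)| = 0.1771, 0.1286, 0.0870, 0.0385.
spectral radius ρ = 0.1771; 0.1771 < 1 ⇒ converges.

yes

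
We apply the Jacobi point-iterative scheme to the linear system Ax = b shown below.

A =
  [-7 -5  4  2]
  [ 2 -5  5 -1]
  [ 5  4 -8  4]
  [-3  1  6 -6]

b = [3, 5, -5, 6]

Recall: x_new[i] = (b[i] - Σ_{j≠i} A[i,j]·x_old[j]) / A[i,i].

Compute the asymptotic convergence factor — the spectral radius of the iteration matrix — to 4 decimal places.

Split A = D + L + U, D = diag(-7, -5, -8, -6).
Jacobi T = -D⁻¹(L+U): T[0,2] = -(4)/(-7) = +0.5714; T[0,0] = 0.
  T[0,:] = [+0.0000, -0.7143, +0.5714, +0.2857]
  T[1,:] = [+0.4000, +0.0000, +1.0000, -0.2000]
  T[2,:] = [+0.6250, +0.5000, +0.0000, +0.5000]
  T[3,:] = [-0.5000, +0.1667, +1.0000, +0.0000]
|λ(T)| sorted: 1.2581, 1.0552, 0.6881, 0.6881.
ρ(T) = max|λ| = 1.2581; 1.2581 > 1: divergent.

1.2581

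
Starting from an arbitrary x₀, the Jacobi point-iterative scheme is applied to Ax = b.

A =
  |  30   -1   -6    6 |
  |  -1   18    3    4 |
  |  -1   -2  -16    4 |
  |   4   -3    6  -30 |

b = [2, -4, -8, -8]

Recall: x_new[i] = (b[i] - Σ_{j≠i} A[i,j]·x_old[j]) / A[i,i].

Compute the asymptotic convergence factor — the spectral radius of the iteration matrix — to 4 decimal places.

0.3474

Let D = diag(30, 18, -16, -30); L, U the strict triangles.
Jacobi: T = -D⁻¹(L+U), T[2,0] = -(-1)/(-16) = -0.0625; T[2,2] = 0.
  T[0,:] = [+0.0000  +0.0333  +0.2000  -0.2000]
  T[1,:] = [+0.0556  +0.0000  -0.1667  -0.2222]
  T[2,:] = [-0.0625  -0.1250  +0.0000  +0.2500]
  T[3,:] = [+0.1333  -0.1000  +0.2000  +0.0000]
|roots of det(T-λI)|: 0.3474, 0.1932, 0.1932, 0.1231.
ρ(T) = max|λ| = 0.3474; 0.3474 < 1, so it converges for any x₀.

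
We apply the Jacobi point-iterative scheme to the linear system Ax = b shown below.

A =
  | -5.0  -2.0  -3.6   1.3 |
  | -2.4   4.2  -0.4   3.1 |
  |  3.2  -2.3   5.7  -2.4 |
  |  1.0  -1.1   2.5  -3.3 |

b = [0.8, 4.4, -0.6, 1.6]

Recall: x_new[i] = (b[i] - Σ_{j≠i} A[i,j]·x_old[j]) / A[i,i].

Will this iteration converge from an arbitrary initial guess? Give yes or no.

Split A = D + L + U, D = diag(-5, 4.2, 5.7, -3.3).
Jacobi T = -D⁻¹(L+U): T[3,1] = -(-1.1)/(-3.3) = -0.3333; T[3,3] = 0.
  T[0,:] = [+0.0000 -0.4000 -0.7200 +0.2600]
  T[1,:] = [+0.5714 +0.0000 +0.0952 -0.7381]
  T[2,:] = [-0.5614 +0.4035 +0.0000 +0.4211]
  T[3,:] = [+0.3030 -0.3333 +0.7576 +0.0000]
eigenvalue magnitudes: 1.1573, 0.6737, 0.6737, 0.0243.
ρ = 1.1573; 1.1573 > 1: divergent.

no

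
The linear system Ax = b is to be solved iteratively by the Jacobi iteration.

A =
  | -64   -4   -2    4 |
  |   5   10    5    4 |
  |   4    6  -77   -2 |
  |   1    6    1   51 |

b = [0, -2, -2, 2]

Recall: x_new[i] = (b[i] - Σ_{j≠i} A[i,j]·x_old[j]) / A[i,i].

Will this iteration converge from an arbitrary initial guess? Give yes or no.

Write A = D+L+U with D = diag(-64, 10, -77, 51).
T_J = -D⁻¹(L+U): T[3,0] = -(1)/(51) = -0.0196; T[3,3] = 0.
  T[0,:] = [+0.0000, -0.0625, -0.0312, +0.0625]
  T[1,:] = [-0.5000, +0.0000, -0.5000, -0.4000]
  T[2,:] = [+0.0519, +0.0779, +0.0000, -0.0260]
  T[3,:] = [-0.0196, -0.1176, -0.0196, +0.0000]
|λ(T)| sorted: 0.2483, 0.1174, 0.0963, 0.0963.
ρ = 0.2483; 0.2483 < 1, so it converges for any x₀.

yes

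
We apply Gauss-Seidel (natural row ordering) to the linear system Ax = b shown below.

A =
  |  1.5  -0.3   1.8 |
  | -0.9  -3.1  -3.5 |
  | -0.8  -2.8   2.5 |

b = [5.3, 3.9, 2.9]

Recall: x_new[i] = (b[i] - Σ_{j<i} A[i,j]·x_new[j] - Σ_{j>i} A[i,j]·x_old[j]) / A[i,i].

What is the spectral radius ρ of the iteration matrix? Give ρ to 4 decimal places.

A = D + L + U where D = diag(1.5, -3.1, 2.5).
T_GS = -(D+L)⁻¹U: row 0 first, T[0,1] = -(-0.3)/(1.5) = +0.2000; later rows by forward substitution.
  T[0,:] = [+0.0000, +0.2000, -1.2000]
  T[1,:] = [+0.0000, -0.0581, -0.7806]
  T[2,:] = [+0.0000, -0.0010, -1.2583]
|roots of det(T-λI)|: 1.2590, 0.0574, 0.0000.
ρ = 1.2590; 1.2590 > 1 ⇒ diverges.

1.2590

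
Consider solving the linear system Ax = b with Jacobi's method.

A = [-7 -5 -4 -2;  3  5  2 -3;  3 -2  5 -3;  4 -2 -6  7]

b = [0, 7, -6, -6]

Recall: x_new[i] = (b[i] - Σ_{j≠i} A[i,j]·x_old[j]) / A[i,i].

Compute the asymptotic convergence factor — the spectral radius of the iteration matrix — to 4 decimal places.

Write A = D+L+U with D = diag(-7, 5, 5, 7).
Jacobi T = -D⁻¹(L+U): T[3,2] = -(-6)/(7) = +0.8571; T[3,3] = 0.
  T[0,:] = [+0.0000  -0.7143  -0.5714  -0.2857]
  T[1,:] = [-0.6000  +0.0000  -0.4000  +0.6000]
  T[2,:] = [-0.6000  +0.4000  +0.0000  +0.6000]
  T[3,:] = [-0.5714  +0.2857  +0.8571  +0.0000]
|λ(T)| sorted: 1.4161, 0.7305, 0.6136, 0.0720.
spectral radius ρ = 1.4161; 1.4161 > 1, so it fails to converge.

1.4161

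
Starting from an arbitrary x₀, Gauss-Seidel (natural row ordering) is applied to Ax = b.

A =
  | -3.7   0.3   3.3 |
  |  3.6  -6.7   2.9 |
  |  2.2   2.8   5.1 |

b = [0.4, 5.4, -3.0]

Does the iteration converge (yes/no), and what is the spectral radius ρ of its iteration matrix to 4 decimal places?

yes, ρ = 0.8235

Split A = D + L + U, D = diag(-3.7, -6.7, 5.1).
GS T = -(D+L)⁻¹U: row 0 first, T[0,2] = -(3.3)/(-3.7) = +0.8919; later rows by forward substitution.
  T[0,:] = [+0.0000 +0.0811 +0.8919]
  T[1,:] = [+0.0000 +0.0436 +0.9121]
  T[2,:] = [+0.0000 -0.0589 -0.8855]
|roots of det(T-λI)|: 0.8235, 0.0184, 0.0000.
ρ = 0.8235; 0.8235 < 1, so it converges for any x₀.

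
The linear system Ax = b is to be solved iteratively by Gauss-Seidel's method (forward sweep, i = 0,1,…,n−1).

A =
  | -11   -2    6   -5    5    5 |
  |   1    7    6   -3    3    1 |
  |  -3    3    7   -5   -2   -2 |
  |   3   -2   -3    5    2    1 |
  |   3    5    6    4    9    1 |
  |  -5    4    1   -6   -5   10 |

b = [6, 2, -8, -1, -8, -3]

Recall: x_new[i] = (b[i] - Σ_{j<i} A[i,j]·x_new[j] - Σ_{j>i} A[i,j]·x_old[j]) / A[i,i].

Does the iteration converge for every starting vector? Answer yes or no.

A = D + L + U where D = diag(-11, 7, 7, 5, 9, 10).
GS T = -(D+L)⁻¹U: row 0 first, T[0,5] = -(5)/(-11) = +0.4545; later rows by forward substitution.
  T[0,:] = [+0.0000 -0.1818 +0.5455 -0.4545 +0.4545 +0.4545]
  T[1,:] = [+0.0000 +0.0260 -0.9351 +0.4935 -0.4935 -0.2078]
  T[2,:] = [+0.0000 -0.0891 +0.6345 +0.3080 +0.6920 +0.5696]
  T[3,:] = [+0.0000 +0.0660 -0.3206 +0.6549 -0.4549 -0.2141]
  T[4,:] = [+0.0000 +0.0762 +0.0571 -0.6190 -0.1365 -0.4317]
  T[5,:] = [+0.0000 -0.0147 +0.4195 -0.3720 +0.0143 -0.0909]
|eigenvalues of T|: 1.1332, 0.7073, 0.5261, 0.1705, 0.0344, 0.0000.
spectral radius ρ = 1.1332; 1.1332 > 1: divergent.

no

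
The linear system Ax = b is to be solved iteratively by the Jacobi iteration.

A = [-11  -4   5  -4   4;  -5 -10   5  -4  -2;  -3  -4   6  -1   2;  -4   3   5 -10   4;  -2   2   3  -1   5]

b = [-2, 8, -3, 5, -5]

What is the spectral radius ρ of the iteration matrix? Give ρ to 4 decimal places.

Write A = D+L+U with D = diag(-11, -10, 6, -10, 5).
Jacobi T = -D⁻¹(L+U): T[0,1] = -(-4)/(-11) = -0.3636; T[0,0] = 0.
  T[0,:] = [+0.0000  -0.3636  +0.4545  -0.3636  +0.3636]
  T[1,:] = [-0.5000  +0.0000  +0.5000  -0.4000  -0.2000]
  T[2,:] = [+0.5000  +0.6667  +0.0000  +0.1667  -0.3333]
  T[3,:] = [-0.4000  +0.3000  +0.5000  +0.0000  +0.4000]
  T[4,:] = [+0.4000  -0.4000  -0.6000  +0.2000  +0.0000]
|eigenvalues of T|: 1.3148, 0.8673, 0.4714, 0.0818, 0.0579.
spectral radius ρ = 1.3148; 1.3148 > 1 ⇒ diverges.

1.3148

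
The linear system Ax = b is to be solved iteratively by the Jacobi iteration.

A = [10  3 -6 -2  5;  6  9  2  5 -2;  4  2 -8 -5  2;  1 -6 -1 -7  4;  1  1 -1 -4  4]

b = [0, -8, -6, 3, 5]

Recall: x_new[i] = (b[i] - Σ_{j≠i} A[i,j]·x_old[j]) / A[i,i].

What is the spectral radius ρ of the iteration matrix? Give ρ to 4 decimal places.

1.2433

Diagonal D = diag(10, 9, -8, -7, 4); L, U strict lower/upper.
Jacobi: T = -D⁻¹(L+U), T[3,0] = -(1)/(-7) = +0.1429; T[3,3] = 0.
  T[0,:] = [+0.0000  -0.3000  +0.6000  +0.2000  -0.5000]
  T[1,:] = [-0.6667  +0.0000  -0.2222  -0.5556  +0.2222]
  T[2,:] = [+0.5000  +0.2500  +0.0000  -0.6250  +0.2500]
  T[3,:] = [+0.1429  -0.8571  -0.1429  +0.0000  +0.5714]
  T[4,:] = [-0.2500  -0.2500  +0.2500  +1.0000  +0.0000]
|roots of det(T-λI)|: 1.2433, 0.9633, 0.9633, 0.7673, 0.2360.
spectral radius ρ = 1.2433; 1.2433 > 1 ⇒ diverges.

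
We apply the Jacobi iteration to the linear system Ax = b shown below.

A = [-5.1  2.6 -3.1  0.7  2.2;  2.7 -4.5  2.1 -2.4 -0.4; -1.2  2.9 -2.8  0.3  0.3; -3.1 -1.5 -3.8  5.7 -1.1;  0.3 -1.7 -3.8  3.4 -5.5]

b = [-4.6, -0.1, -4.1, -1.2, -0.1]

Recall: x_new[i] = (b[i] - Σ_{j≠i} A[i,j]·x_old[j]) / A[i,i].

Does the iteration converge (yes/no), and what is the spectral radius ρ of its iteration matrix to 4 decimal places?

A = D + L + U where D = diag(-5.1, -4.5, -2.8, 5.7, -5.5).
Jacobi: T = -D⁻¹(L+U), T[2,4] = -(0.3)/(-2.8) = +0.1071; T[2,2] = 0.
  T[0,:] = [+0.0000, +0.5098, -0.6078, +0.1373, +0.4314]
  T[1,:] = [+0.6000, +0.0000, +0.4667, -0.5333, -0.0889]
  T[2,:] = [-0.4286, +1.0357, +0.0000, +0.1071, +0.1071]
  T[3,:] = [+0.5439, +0.2632, +0.6667, +0.0000, +0.1930]
  T[4,:] = [+0.0545, -0.3091, -0.6909, +0.6182, +0.0000]
eigenvalue magnitudes: 1.2925, 0.7321, 0.6660, 0.6660, 0.3629.
ρ(T) = max|λ| = 1.2925; 1.2925 > 1 ⇒ diverges.

no, ρ = 1.2925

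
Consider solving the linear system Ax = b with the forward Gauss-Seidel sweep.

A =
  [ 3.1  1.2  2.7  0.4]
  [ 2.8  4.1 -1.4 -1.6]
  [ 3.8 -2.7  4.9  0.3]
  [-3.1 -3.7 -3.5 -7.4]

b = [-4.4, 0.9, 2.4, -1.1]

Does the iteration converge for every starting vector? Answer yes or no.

no

A = D + L + U where D = diag(3.1, 4.1, 4.9, -7.4).
GS T = -(D+L)⁻¹U: row 0 first, T[0,1] = -(1.2)/(3.1) = -0.3871; later rows by forward substitution.
  T[0,:] = [+0.0000  -0.3871  -0.8710  -0.1290]
  T[1,:] = [+0.0000  +0.2644  +0.9363  +0.4784]
  T[2,:] = [+0.0000  +0.4459  +1.1913  +0.3024]
  T[3,:] = [+0.0000  -0.1809  -0.6667  -0.3282]
|eigenvalues of T|: 1.3431, 0.2267, 0.0111, 0.0000.
spectral radius ρ = 1.3431; 1.3431 > 1, so it fails to converge.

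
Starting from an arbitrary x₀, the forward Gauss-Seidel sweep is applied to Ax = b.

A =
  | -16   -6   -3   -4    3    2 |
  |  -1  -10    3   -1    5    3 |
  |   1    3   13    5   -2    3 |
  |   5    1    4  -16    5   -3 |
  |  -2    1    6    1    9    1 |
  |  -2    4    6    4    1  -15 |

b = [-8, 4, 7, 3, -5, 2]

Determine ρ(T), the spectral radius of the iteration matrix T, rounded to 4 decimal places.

Diagonal D = diag(-16, -10, 13, -16, 9, -15); L, U strict lower/upper.
Gauss-Seidel: T = -(D+L)⁻¹U, row 0 first, T[0,1] = -(-6)/(-16) = -0.3750; later rows by forward substitution.
  T[0,:] = [+0.0000 -0.3750 -0.1875 -0.2500 +0.1875 +0.1250]
  T[1,:] = [+0.0000 +0.0375 +0.3188 -0.0750 +0.4813 +0.2875]
  T[2,:] = [+0.0000 +0.0202 -0.0591 -0.3481 +0.0284 -0.3067]
  T[3,:] = [+0.0000 -0.1098 -0.0535 -0.1698 +0.4083 -0.2072]
  T[4,:] = [+0.0000 -0.0888 -0.0317 +0.2037 -0.0761 +0.1122]
  T[5,:] = [+0.0000 +0.0329 +0.0700 -0.1576 +0.2185 -0.1105]
eigenvalue magnitudes: 0.5280, 0.2488, 0.1701, 0.1701, 0.0527, 0.0000.
ρ = 0.5280; 0.5280 < 1 ⇒ converges.

0.5280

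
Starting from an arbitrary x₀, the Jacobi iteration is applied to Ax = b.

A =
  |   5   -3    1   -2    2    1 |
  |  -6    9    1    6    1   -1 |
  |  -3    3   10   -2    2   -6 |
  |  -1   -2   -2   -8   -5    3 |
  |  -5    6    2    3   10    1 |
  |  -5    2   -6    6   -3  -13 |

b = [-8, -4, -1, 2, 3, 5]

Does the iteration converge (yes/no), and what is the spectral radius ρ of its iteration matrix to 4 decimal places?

no, ρ = 1.1318

Let D = diag(5, 9, 10, -8, 10, -13); L, U the strict triangles.
Jacobi: T = -D⁻¹(L+U), T[1,4] = -(1)/(9) = -0.1111; T[1,1] = 0.
  T[0,:] = [+0.0000, +0.6000, -0.2000, +0.4000, -0.4000, -0.2000]
  T[1,:] = [+0.6667, +0.0000, -0.1111, -0.6667, -0.1111, +0.1111]
  T[2,:] = [+0.3000, -0.3000, +0.0000, +0.2000, -0.2000, +0.6000]
  T[3,:] = [-0.1250, -0.2500, -0.2500, +0.0000, -0.6250, +0.3750]
  T[4,:] = [+0.5000, -0.6000, -0.2000, -0.3000, +0.0000, -0.1000]
  T[5,:] = [-0.3846, +0.1538, -0.4615, +0.4615, -0.2308, +0.0000]
|λ(T)| sorted: 1.1318, 0.7705, 0.5356, 0.5356, 0.5275, 0.5275.
ρ = 1.1318; 1.1318 > 1, so it fails to converge.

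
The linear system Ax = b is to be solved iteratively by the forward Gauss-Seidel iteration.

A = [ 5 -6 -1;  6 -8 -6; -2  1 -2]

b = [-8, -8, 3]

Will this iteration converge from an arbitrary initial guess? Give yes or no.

A = D + L + U where D = diag(5, -8, -2).
T_GS = -(D+L)⁻¹U: row 0 first, T[0,1] = -(-6)/(5) = +1.2000; later rows by forward substitution.
  T[0,:] = [+0.0000, +1.2000, +0.2000]
  T[1,:] = [+0.0000, +0.9000, -0.6000]
  T[2,:] = [+0.0000, -0.7500, -0.5000]
|roots of det(T-λI)|: 1.1695, 0.7695, 0.0000.
ρ = 1.1695; 1.1695 > 1, so it fails to converge.

no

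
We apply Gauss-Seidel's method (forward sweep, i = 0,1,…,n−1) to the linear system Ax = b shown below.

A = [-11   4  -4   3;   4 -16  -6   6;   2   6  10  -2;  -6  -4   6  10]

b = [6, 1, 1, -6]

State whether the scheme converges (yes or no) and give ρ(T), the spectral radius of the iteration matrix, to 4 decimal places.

yes, ρ = 0.9081

Let D = diag(-11, -16, 10, 10); L, U the strict triangles.
T_GS = -(D+L)⁻¹U: row 0 first, T[0,1] = -(4)/(-11) = +0.3636; later rows by forward substitution.
  T[0,:] = [+0.0000 +0.3636 -0.3636 +0.2727]
  T[1,:] = [+0.0000 +0.0909 -0.4659 +0.4432]
  T[2,:] = [+0.0000 -0.1273 +0.3523 -0.1205]
  T[3,:] = [+0.0000 +0.3309 -0.6159 +0.4132]
|eigenvalues of T|: 0.9081, 0.1626, 0.1108, 0.0000.
ρ(T) = max|λ| = 0.9081; 0.9081 < 1 ⇒ converges.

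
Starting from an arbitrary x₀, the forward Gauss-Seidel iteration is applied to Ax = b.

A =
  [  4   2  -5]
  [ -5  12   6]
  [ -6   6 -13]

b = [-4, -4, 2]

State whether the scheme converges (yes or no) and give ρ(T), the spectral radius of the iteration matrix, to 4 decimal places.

Split A = D + L + U, D = diag(4, 12, -13).
GS T = -(D+L)⁻¹U: row 0 first, T[0,1] = -(2)/(4) = -0.5000; later rows by forward substitution.
  T[0,:] = [+0.0000 -0.5000 +1.2500]
  T[1,:] = [+0.0000 -0.2083 +0.0208]
  T[2,:] = [+0.0000 +0.1346 -0.5673]
|eigenvalues of T|: 0.5750, 0.2007, 0.0000.
ρ = 0.5750; 0.5750 < 1 ⇒ converges.

yes, ρ = 0.5750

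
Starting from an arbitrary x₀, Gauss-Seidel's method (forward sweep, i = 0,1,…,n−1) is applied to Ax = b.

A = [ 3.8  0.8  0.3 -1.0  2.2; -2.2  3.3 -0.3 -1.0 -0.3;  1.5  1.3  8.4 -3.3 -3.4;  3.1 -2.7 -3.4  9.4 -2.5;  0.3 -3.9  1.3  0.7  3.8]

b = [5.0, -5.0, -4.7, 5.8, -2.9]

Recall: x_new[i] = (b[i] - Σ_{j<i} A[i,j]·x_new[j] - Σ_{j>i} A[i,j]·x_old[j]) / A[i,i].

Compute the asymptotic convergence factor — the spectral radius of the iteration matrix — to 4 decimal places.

0.8913

Let D = diag(3.8, 3.3, 8.4, 9.4, 3.8); L, U the strict triangles.
Gauss-Seidel: T = -(D+L)⁻¹U, row 0 first, T[0,2] = -(0.3)/(3.8) = -0.0789; later rows by forward substitution.
  T[0,:] = [+0.0000  -0.2105  -0.0789  +0.2632  -0.5789]
  T[1,:] = [+0.0000  -0.1404  +0.0383  +0.4785  -0.2951]
  T[2,:] = [+0.0000  +0.0593  +0.0082  +0.2718  +0.5538]
  T[3,:] = [+0.0000  +0.0506  +0.0400  +0.1490  +0.5725]
  T[4,:] = [+0.0000  -0.1570  +0.0354  +0.3499  -0.5520]
|λ(T)| sorted: 0.8913, 0.3981, 0.0211, 0.0211, 0.0000.
ρ = 0.8913; 0.8913 < 1, so it converges for any x₀.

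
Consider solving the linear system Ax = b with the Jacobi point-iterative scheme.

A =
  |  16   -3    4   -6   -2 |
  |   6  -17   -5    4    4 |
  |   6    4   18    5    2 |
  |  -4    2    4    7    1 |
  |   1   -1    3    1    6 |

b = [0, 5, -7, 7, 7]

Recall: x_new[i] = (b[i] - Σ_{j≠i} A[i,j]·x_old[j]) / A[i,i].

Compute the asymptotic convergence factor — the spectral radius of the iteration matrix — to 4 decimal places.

A = D + L + U where D = diag(16, -17, 18, 7, 6).
Jacobi: T = -D⁻¹(L+U), T[2,3] = -(5)/(18) = -0.2778; T[2,2] = 0.
  T[0,:] = [+0.0000 +0.1875 -0.2500 +0.3750 +0.1250]
  T[1,:] = [+0.3529 +0.0000 -0.2941 +0.2353 +0.2353]
  T[2,:] = [-0.3333 -0.2222 +0.0000 -0.2778 -0.1111]
  T[3,:] = [+0.5714 -0.2857 -0.5714 +0.0000 -0.1429]
  T[4,:] = [-0.1667 +0.1667 -0.5000 -0.1667 +0.0000]
eigenvalue magnitudes: 0.8604, 0.5158, 0.3304, 0.3304, 0.2690.
ρ(T) = max|λ| = 0.8604; 0.8604 < 1, so it converges for any x₀.

0.8604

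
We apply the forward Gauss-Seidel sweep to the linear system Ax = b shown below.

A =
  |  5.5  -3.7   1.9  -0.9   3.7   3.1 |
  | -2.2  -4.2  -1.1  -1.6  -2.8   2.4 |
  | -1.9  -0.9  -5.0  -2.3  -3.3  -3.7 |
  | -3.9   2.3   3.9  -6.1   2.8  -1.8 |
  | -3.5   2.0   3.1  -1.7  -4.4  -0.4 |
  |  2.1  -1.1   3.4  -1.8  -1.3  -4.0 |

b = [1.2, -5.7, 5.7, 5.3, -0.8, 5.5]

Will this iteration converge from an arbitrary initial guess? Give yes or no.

Write A = D+L+U with D = diag(5.5, -4.2, -5, -6.1, -4.4, -4).
Gauss-Seidel: T = -(D+L)⁻¹U, row 0 first, T[0,1] = -(-3.7)/(5.5) = +0.6727; later rows by forward substitution.
  T[0,:] = [+0.0000 +0.6727 -0.3455 +0.1636 -0.6727 -0.5636]
  T[1,:] = [+0.0000 -0.3524 -0.0810 -0.4667 -0.3143 +0.8667]
  T[2,:] = [+0.0000 -0.1922 +0.1458 -0.4382 -0.3478 -0.6818]
  T[3,:] = [+0.0000 -0.6859 +0.2836 -0.5607 +0.5483 -0.0439]
  T[4,:] = [+0.0000 -0.5657 +0.2312 -0.4344 -0.0646 +0.2880]
  T[5,:] = [+0.0000 +0.7792 -0.2379 +0.2353 -0.7881 -1.1876]
|eigenvalues of T|: 1.5345, 0.6974, 0.5223, 0.3198, 0.0099, 0.0000.
ρ = 1.5345; 1.5345 > 1 ⇒ diverges.

no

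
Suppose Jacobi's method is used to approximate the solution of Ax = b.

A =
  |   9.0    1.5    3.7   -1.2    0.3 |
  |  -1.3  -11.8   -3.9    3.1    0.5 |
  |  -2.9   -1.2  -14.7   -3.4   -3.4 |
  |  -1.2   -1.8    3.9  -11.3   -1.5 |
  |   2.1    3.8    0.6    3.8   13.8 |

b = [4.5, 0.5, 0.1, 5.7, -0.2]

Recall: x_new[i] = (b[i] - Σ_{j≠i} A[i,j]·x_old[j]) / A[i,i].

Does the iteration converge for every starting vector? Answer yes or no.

yes

A = D + L + U where D = diag(9, -11.8, -14.7, -11.3, 13.8).
T_J = -D⁻¹(L+U): T[0,4] = -(0.3)/(9) = -0.0333; T[0,0] = 0.
  T[0,:] = [+0.0000  -0.1667  -0.4111  +0.1333  -0.0333]
  T[1,:] = [-0.1102  +0.0000  -0.3305  +0.2627  +0.0424]
  T[2,:] = [-0.1973  -0.0816  +0.0000  -0.2313  -0.2313]
  T[3,:] = [-0.1062  -0.1593  +0.3451  +0.0000  -0.1327]
  T[4,:] = [-0.1522  -0.2754  -0.0435  -0.2754  +0.0000]
|eigenvalues of T|: 0.5042, 0.3828, 0.3828, 0.2616, 0.1552.
ρ = 0.5042; 0.5042 < 1, so it converges for any x₀.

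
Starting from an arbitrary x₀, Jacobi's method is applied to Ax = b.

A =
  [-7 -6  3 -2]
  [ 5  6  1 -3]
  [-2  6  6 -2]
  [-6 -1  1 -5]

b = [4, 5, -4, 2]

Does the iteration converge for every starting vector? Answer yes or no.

Let D = diag(-7, 6, 6, -5); L, U the strict triangles.
Jacobi T = -D⁻¹(L+U): T[1,0] = -(5)/(6) = -0.8333; T[1,1] = 0.
  T[0,:] = [+0.0000  -0.8571  +0.4286  -0.2857]
  T[1,:] = [-0.8333  +0.0000  -0.1667  +0.5000]
  T[2,:] = [+0.3333  -1.0000  +0.0000  +0.3333]
  T[3,:] = [-1.2000  -0.2000  +0.2000  +0.0000]
eigenvalue magnitudes: 1.3431, 0.8394, 0.3767, 0.1271.
spectral radius ρ = 1.3431; 1.3431 > 1: divergent.

no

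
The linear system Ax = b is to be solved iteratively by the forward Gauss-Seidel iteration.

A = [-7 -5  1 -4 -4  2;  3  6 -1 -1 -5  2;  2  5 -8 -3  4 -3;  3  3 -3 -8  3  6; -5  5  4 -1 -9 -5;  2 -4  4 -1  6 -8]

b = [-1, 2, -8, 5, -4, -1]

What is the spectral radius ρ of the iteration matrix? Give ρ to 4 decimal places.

Let D = diag(-7, 6, -8, -8, -9, -8); L, U the strict triangles.
T_GS = -(D+L)⁻¹U: row 0 first, T[0,2] = -(1)/(-7) = +0.1429; later rows by forward substitution.
  T[0,:] = [+0.0000 -0.7143 +0.1429 -0.5714 -0.5714 +0.2857]
  T[1,:] = [+0.0000 +0.3571 +0.0952 +0.4524 +1.1190 -0.4762]
  T[2,:] = [+0.0000 +0.0446 +0.0952 -0.2351 +1.0565 -0.6012]
  T[3,:] = [+0.0000 -0.1507 +0.0536 +0.0435 +0.1842 +0.9040]
  T[4,:] = [+0.0000 +0.6318 +0.0099 +0.4594 +1.3883 -1.3465]
  T[5,:] = [+0.0000 +0.1579 +0.0365 -0.1475 +0.8441 -1.1139]
|roots of det(T-λI)|: 1.5998, 0.7532, 0.7532, 0.0898, 0.0285, 0.0000.
spectral radius ρ = 1.5998; 1.5998 > 1: divergent.

1.5998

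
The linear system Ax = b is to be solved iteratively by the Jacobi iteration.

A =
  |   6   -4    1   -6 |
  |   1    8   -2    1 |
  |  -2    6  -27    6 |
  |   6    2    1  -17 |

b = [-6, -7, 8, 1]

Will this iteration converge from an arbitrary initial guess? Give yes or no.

Diagonal D = diag(6, 8, -27, -17); L, U strict lower/upper.
Jacobi T = -D⁻¹(L+U): T[0,2] = -(1)/(6) = -0.1667; T[0,0] = 0.
  T[0,:] = [+0.0000  +0.6667  -0.1667  +1.0000]
  T[1,:] = [-0.1250  +0.0000  +0.2500  -0.1250]
  T[2,:] = [-0.0741  +0.2222  +0.0000  +0.2222]
  T[3,:] = [+0.3529  +0.1176  +0.0588  +0.0000]
moduli |λ_i(T)| = 0.6478, 0.3700, 0.3700, 0.0737.
ρ = 0.6478; 0.6478 < 1 ⇒ converges.

yes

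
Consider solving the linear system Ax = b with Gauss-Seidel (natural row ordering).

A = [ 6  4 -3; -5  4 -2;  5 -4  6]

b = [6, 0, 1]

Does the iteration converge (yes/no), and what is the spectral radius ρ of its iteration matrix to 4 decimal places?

yes, ρ = 0.8333

Let D = diag(6, 4, 6); L, U the strict triangles.
Gauss-Seidel: T = -(D+L)⁻¹U, row 0 first, T[0,1] = -(4)/(6) = -0.6667; later rows by forward substitution.
  T[0,:] = [+0.0000  -0.6667  +0.5000]
  T[1,:] = [+0.0000  -0.8333  +1.1250]
  T[2,:] = [+0.0000  +0.0000  +0.3333]
|roots of det(T-λI)|: 0.8333, 0.3333, 0.0000.
ρ(T) = max|λ| = 0.8333; 0.8333 < 1 ⇒ converges.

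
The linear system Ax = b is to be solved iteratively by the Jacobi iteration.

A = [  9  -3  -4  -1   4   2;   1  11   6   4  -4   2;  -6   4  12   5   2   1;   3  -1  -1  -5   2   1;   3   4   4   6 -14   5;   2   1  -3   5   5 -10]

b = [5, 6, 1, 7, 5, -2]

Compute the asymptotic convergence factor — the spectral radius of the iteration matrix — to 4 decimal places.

1.1732

Diagonal D = diag(9, 11, 12, -5, -14, -10); L, U strict lower/upper.
T_J = -D⁻¹(L+U): T[3,5] = -(1)/(-5) = +0.2000; T[3,3] = 0.
  T[0,:] = [+0.0000  +0.3333  +0.4444  +0.1111  -0.4444  -0.2222]
  T[1,:] = [-0.0909  +0.0000  -0.5455  -0.3636  +0.3636  -0.1818]
  T[2,:] = [+0.5000  -0.3333  +0.0000  -0.4167  -0.1667  -0.0833]
  T[3,:] = [+0.6000  -0.2000  -0.2000  +0.0000  +0.4000  +0.2000]
  T[4,:] = [+0.2143  +0.2857  +0.2857  +0.4286  +0.0000  +0.3571]
  T[5,:] = [+0.2000  +0.1000  -0.3000  +0.5000  +0.5000  +0.0000]
|eigenvalues of T|: 1.1732, 0.6426, 0.6426, 0.4992, 0.2727, 0.0823.
ρ = 1.1732; 1.1732 > 1 ⇒ diverges.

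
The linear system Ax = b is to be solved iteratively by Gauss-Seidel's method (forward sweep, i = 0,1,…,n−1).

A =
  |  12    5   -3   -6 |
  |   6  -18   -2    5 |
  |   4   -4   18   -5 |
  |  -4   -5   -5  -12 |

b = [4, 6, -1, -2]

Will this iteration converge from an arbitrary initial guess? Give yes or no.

A = D + L + U where D = diag(12, -18, 18, -12).
T_GS = -(D+L)⁻¹U: row 0 first, T[0,1] = -(5)/(12) = -0.4167; later rows by forward substitution.
  T[0,:] = [+0.0000 -0.4167 +0.2500 +0.5000]
  T[1,:] = [+0.0000 -0.1389 -0.0278 +0.4444]
  T[2,:] = [+0.0000 +0.0617 -0.0617 +0.2654]
  T[3,:] = [+0.0000 +0.1710 -0.0460 -0.4624]
|eigenvalues of T|: 0.6102, 0.0838, 0.0838, 0.0000.
ρ(T) = max|λ| = 0.6102; 0.6102 < 1 ⇒ converges.

yes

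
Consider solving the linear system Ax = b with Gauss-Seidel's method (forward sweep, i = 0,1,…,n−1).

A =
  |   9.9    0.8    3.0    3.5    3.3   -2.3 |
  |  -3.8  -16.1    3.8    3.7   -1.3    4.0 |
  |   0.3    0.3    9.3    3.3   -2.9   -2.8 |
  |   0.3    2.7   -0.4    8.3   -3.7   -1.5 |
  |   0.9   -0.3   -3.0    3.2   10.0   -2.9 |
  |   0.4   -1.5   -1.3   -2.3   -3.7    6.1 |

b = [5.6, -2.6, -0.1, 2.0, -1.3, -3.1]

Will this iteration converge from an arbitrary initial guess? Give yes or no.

yes

Diagonal D = diag(9.9, -16.1, 9.3, 8.3, 10, 6.1); L, U strict lower/upper.
Gauss-Seidel: T = -(D+L)⁻¹U, row 0 first, T[0,2] = -(3)/(9.9) = -0.3030; later rows by forward substitution.
  T[0,:] = [+0.0000 -0.0808 -0.3030 -0.3535 -0.3333 +0.2323]
  T[1,:] = [+0.0000 +0.0191 +0.3075 +0.3133 -0.0021 +0.1936]
  T[2,:] = [+0.0000 +0.0020 -0.0001 -0.3535 +0.3226 +0.2873]
  T[3,:] = [+0.0000 -0.0032 -0.0891 -0.1062 +0.4741 +0.1232]
  T[4,:] = [+0.0000 +0.0095 +0.0650 -0.0309 -0.0250 +0.3217]
  T[5,:] = [+0.0000 +0.0150 +0.1013 -0.0339 +0.2537 +0.3352]
moduli |λ_i(T)| = 0.5416, 0.2513, 0.2000, 0.1471, 0.0143, 0.0000.
spectral radius ρ = 0.5416; 0.5416 < 1 ⇒ converges.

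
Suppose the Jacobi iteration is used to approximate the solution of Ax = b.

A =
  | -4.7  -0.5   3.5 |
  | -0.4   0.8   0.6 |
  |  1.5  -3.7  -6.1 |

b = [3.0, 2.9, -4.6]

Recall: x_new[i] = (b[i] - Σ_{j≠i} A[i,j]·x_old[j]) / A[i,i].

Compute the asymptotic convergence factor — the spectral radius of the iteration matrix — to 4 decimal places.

0.9019

Split A = D + L + U, D = diag(-4.7, 0.8, -6.1).
T_J = -D⁻¹(L+U): T[1,0] = -(-0.4)/(0.8) = +0.5000; T[1,1] = 0.
  T[0,:] = [+0.0000, -0.1064, +0.7447]
  T[1,:] = [+0.5000, +0.0000, -0.7500]
  T[2,:] = [+0.2459, -0.6066, +0.0000]
|λ(T)| sorted: 0.9019, 0.4782, 0.4782.
ρ = 0.9019; 0.9019 < 1, so it converges for any x₀.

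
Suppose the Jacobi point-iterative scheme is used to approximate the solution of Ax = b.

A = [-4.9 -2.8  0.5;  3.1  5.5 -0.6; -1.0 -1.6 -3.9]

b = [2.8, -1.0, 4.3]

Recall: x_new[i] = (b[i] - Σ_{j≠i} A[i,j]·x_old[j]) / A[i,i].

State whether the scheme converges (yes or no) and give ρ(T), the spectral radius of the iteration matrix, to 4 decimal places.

Let D = diag(-4.9, 5.5, -3.9); L, U the strict triangles.
T_J = -D⁻¹(L+U): T[0,1] = -(-2.8)/(-4.9) = -0.5714; T[0,0] = 0.
  T[0,:] = [+0.0000  -0.5714  +0.1020]
  T[1,:] = [-0.5636  +0.0000  +0.1091]
  T[2,:] = [-0.2564  -0.4103  +0.0000]
eigenvalue magnitudes: 0.5666, 0.3853, 0.1813.
spectral radius ρ = 0.5666; 0.5666 < 1 ⇒ converges.

yes, ρ = 0.5666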